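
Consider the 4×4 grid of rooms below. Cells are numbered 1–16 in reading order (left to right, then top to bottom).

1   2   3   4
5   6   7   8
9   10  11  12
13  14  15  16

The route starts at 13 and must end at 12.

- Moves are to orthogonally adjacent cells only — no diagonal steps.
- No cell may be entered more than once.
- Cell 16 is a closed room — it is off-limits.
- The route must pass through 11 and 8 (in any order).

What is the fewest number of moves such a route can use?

Any route passes through 11 and 8 in some order between 13 and 12. Summing Manhattan distances along each leg and taking the cheapest ordering (13 → 11 → 8 → 12) gives a lower bound of 3 + 2 + 1 = 6 moves.
A route of 6 moves achieves this: 13 → 9 → 10 → 11 → 7 → 8 → 12.
Since 6 matches the lower bound, it is optimal.

6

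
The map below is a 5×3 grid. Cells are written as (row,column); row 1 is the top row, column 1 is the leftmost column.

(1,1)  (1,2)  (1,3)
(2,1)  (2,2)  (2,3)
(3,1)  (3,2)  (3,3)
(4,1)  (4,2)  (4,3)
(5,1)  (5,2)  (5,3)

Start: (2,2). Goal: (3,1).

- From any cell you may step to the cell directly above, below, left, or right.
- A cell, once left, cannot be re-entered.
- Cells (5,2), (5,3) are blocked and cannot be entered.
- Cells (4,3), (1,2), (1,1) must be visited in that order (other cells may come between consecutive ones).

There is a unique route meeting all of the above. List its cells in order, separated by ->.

The waypoints must appear in the order (4,3), (1,2), (1,1), with no cell reused.
Route from (2,2): down 2 to (4,2), right 1 to (4,3), up 3 to (1,3), left 2 to (1,1), down 2 to (3,1) — 10 moves in all.
Check: order respected ((4,3) at step 3, (1,2) at step 7, (1,1) at step 8).

(2,2) -> (3,2) -> (4,2) -> (4,3) -> (3,3) -> (2,3) -> (1,3) -> (1,2) -> (1,1) -> (2,1) -> (3,1)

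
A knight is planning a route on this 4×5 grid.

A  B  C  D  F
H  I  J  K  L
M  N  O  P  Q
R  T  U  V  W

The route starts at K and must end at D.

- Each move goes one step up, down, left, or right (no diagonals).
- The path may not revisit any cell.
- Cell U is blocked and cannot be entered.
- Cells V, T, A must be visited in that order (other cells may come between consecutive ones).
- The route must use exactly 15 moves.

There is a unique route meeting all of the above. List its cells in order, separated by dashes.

K - L - Q - W - V - P - O - N - T - R - M - H - A - B - C - D

The waypoints must appear in the order V, T, A, with no cell reused.
Route from K: right to L, 2× down (reaching W), left to V, up to P, 2× left (reaching N), down to T, left to R, 3× up (reaching A), 3× right (reaching D) — 15 moves in all.
Check: order respected (V at step 4, T at step 8, A at step 12); 15 moves as required.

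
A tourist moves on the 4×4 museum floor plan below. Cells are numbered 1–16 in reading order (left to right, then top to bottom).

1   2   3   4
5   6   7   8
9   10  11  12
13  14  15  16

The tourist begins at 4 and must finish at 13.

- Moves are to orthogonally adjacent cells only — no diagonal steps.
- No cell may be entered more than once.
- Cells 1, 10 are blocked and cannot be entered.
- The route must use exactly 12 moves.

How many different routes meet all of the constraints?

Need simple routes of exactly 12 moves from 4 to 13 (Manhattan distance 6, so 3 moves are spent on a detour and 3 undoing it).
Enumerating: 4 8 12 16 15 11 7 3 2 6 5 9 13.
That gives 1 route.

1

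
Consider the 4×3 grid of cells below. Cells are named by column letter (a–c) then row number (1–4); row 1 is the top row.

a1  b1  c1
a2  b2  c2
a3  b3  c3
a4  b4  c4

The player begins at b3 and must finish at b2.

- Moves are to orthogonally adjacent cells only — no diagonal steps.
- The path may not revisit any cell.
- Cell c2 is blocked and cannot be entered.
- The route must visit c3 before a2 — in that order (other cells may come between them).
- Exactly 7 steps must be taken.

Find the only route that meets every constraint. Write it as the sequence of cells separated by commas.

b3, c3, c4, b4, a4, a3, a2, b2

The waypoints must appear in the order c3, a2, with no cell reused.
Route from b3: right to c3, down to c4, 2× left (reaching a4), 2× up (reaching a2), right to b2 — 7 moves in all.
Check: order respected (c3 at step 1, a2 at step 6); 7 moves as required.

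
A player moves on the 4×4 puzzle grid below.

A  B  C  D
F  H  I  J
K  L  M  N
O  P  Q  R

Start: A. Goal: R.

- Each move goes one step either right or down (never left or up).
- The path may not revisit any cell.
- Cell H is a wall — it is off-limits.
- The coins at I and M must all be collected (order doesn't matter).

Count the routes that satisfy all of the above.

2

A right/down-only route from A to R makes exactly 3 down-moves and 3 right-moves in some order.
With no other constraints that would be C(6,3) = 20 routes.
A monotone route can only reach the required cells in the order I, M, so split there and multiply the segment counts (each segment already excludes blocked cells): A→I: 1; I→M: 1; M→R: 2; product = 2.
That gives 2 routes.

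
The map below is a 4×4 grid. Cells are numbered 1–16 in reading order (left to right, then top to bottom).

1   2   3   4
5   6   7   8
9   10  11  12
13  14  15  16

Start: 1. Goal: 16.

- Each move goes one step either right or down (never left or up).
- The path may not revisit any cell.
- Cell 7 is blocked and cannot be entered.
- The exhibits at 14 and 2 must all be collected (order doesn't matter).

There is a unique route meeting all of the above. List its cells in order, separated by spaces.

1 2 6 10 14 15 16

Moves only go right or down, so the column and row indices never decrease.
Route from 1: right to 2, 3× down (reaching 14), 2× right (reaching 16) — 6 moves in all.
Check: all required cells visited.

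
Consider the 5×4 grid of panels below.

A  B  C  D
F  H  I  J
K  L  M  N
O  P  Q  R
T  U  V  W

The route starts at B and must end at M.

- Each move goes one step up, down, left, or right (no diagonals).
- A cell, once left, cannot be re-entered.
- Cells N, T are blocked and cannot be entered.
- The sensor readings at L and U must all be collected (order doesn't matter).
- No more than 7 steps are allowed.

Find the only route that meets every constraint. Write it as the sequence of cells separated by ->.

B -> H -> L -> P -> U -> V -> Q -> M

The budget equals the shortest possible length, so every move has to be on a shortest route through the required cells.
Route from B: down 4 to U, right 1 to V, up 2 to M — 7 moves in all.
Check: all required cells visited; 7 ≤ 7 moves.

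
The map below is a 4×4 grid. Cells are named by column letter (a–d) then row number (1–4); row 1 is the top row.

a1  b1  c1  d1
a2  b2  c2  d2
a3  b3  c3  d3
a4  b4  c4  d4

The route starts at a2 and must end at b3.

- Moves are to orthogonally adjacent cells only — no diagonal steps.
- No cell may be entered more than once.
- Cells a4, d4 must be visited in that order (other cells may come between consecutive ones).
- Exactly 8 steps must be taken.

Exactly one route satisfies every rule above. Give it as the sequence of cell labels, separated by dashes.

a2 - a3 - a4 - b4 - c4 - d4 - d3 - c3 - b3

The waypoints must appear in the order a4, d4, with no cell reused.
Route from a2: down 2 to a4, right 3 to d4, up 1 to d3, left 2 to b3 — 8 moves in all.
Check: order respected (a4 at step 2, d4 at step 5); 8 moves as required.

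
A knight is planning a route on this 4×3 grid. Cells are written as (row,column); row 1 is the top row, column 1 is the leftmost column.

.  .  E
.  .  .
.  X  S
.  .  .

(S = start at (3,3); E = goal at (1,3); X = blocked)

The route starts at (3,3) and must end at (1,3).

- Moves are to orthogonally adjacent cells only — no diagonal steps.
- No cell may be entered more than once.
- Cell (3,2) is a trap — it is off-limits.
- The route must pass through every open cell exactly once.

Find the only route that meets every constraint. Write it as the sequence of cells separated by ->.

(3,3) -> (4,3) -> (4,2) -> (4,1) -> (3,1) -> (2,1) -> (1,1) -> (1,2) -> (2,2) -> (2,3) -> (1,3)

Need to visit all 11 open cells exactly once, starting at (3,3) and ending at (1,3).
Cell (1,1) has only two open neighbours ((2,1) and (1,2)), so the path must pass straight through it: one of those is the cell it's entered from and the other is where it exits.
Route from (3,3): down 1 to (4,3), left 2 to (4,1), up 3 to (1,1), right 1 to (1,2), down 1 to (2,2), right 1 to (2,3), up 1 to (1,3) — 10 moves in all.
Check: all 11 open cells covered.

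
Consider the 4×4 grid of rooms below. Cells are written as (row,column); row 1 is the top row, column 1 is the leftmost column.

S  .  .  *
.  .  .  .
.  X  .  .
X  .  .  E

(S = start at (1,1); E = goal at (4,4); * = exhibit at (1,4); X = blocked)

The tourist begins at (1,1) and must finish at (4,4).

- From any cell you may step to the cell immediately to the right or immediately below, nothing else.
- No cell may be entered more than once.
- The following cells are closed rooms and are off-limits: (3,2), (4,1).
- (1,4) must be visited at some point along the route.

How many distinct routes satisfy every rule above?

A right/down-only route from (1,1) to (4,4) makes exactly 3 down-moves and 3 right-moves in some order.
With no other constraints that would be C(6,3) = 20 routes.
Split at (1,4) and multiply the segment counts (each segment already excludes blocked cells): (1,1)→(1,4): 1; (1,4)→(4,4): 1; product = 1.
That gives 1 route.

1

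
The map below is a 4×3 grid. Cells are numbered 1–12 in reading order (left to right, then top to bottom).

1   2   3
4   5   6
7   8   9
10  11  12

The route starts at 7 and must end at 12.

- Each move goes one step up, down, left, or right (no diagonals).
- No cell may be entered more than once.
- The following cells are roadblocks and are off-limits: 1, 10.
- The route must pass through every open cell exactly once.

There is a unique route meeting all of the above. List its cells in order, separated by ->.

7 -> 4 -> 5 -> 2 -> 3 -> 6 -> 9 -> 8 -> 11 -> 12

Need to visit all 10 open cells exactly once, starting at 7 and ending at 12.
Route from 7: up 1 to 4, right 1 to 5, up 1 to 2, right 1 to 3, down 2 to 9, left 1 to 8, down 1 to 11, right 1 to 12 — 9 moves in all.
Check: all 10 open cells covered.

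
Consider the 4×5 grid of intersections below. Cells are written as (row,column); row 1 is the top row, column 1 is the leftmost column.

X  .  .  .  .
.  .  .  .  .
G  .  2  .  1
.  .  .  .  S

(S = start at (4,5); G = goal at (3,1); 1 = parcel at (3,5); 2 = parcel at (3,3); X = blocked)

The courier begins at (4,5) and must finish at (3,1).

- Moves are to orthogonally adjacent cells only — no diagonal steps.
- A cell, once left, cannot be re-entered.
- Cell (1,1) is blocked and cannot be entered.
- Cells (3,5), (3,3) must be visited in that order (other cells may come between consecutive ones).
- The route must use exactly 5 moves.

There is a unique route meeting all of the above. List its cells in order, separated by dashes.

(4,5) - (3,5) - (3,4) - (3,3) - (3,2) - (3,1)

The waypoints must appear in the order (3,5), (3,3), with no cell reused.
Route from (4,5): up 1 to (3,5), left 4 to (3,1) — 5 moves in all.
Check: order respected (1 at step 1, 2 at step 3); 5 moves as required.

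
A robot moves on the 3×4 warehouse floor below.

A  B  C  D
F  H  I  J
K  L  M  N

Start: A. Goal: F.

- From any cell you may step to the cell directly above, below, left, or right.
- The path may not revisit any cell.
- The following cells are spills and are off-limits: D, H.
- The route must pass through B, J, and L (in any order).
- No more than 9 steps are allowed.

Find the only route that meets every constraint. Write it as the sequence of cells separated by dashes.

A - B - C - I - J - N - M - L - K - F

The 9-move cap with required stops at B, J, L leaves no slack for detours.
Route from A: 2× right (reaching C), down to I, right to J, down to N, 3× left (reaching K), up to F — 9 moves in all.
Check: all required cells visited; 9 ≤ 9 moves.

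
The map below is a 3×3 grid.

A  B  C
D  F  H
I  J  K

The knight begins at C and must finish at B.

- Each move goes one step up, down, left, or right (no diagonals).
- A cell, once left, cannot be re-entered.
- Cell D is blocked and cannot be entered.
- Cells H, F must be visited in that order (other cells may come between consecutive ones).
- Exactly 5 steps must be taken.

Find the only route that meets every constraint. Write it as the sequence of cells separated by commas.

C, H, K, J, F, B

The waypoints must appear in the order H, F, with no cell reused.
Route from C: down 2 to K, left 1 to J, up 2 to B — 5 moves in all.
Check: order respected (H at step 1, F at step 4); 5 moves as required.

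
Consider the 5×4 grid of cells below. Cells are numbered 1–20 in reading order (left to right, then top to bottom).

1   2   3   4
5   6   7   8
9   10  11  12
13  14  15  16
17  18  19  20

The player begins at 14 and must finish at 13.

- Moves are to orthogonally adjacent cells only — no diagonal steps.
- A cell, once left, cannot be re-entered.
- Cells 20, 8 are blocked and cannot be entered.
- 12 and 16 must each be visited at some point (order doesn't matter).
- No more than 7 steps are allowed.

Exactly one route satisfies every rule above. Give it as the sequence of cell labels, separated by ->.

14 -> 15 -> 16 -> 12 -> 11 -> 10 -> 9 -> 13

Any route must reach 12 and 16 and still end at 13 within 7 moves, so the order of the required stops is forced.
Route from 14: 2× right (reaching 16), up to 12, 3× left (reaching 9), down to 13 — 7 moves in all.
Check: all required cells visited; 7 ≤ 7 moves.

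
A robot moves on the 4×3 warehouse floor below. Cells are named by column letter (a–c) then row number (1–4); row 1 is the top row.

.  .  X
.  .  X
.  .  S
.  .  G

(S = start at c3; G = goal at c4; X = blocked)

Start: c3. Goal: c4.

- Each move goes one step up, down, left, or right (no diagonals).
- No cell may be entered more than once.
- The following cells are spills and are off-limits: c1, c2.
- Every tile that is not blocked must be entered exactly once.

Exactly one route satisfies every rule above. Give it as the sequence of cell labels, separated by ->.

Need to visit all 10 open cells exactly once, starting at c3 and ending at c4.
Cell b1 has only two open neighbours (b2 and a1), so the path must pass straight through it: one of those is the cell it's entered from and the other is where it exits.
Route from c3: left to b3, 2× up (reaching b1), left to a1, 3× down (reaching a4), 2× right (reaching c4) — 9 moves in all.
Check: all 10 open cells covered.

c3 -> b3 -> b2 -> b1 -> a1 -> a2 -> a3 -> a4 -> b4 -> c4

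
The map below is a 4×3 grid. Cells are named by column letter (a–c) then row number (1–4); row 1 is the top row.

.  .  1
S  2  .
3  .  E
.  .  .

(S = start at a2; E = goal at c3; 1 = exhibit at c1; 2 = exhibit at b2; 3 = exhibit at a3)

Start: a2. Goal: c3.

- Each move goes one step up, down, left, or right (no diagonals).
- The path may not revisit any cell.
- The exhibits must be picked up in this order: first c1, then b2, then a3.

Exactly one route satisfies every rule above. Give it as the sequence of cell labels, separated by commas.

The waypoints must appear in the order c1, b2, a3, with no cell reused.
Route from a2: up to a1, 2× right (reaching c1), down to c2, left to b2, down to b3, left to a3, down to a4, 2× right (reaching c4), up to c3 — 11 moves in all.
Check: order respected (1 at step 3, 2 at step 5, 3 at step 7).

a2, a1, b1, c1, c2, b2, b3, a3, a4, b4, c4, c3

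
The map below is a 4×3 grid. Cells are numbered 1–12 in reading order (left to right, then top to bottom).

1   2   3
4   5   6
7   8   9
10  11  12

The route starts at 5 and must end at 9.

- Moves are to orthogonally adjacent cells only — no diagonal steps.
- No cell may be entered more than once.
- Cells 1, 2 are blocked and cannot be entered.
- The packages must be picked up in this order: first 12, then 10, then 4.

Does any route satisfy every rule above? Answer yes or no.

Ignoring the required order, 1 revisit-free route from 5 to 9 passes through all of 12, 10, and 4; the waypoint orders that occur are 4 → 10 → 12 (1) — never 12 → 10 → 4.

no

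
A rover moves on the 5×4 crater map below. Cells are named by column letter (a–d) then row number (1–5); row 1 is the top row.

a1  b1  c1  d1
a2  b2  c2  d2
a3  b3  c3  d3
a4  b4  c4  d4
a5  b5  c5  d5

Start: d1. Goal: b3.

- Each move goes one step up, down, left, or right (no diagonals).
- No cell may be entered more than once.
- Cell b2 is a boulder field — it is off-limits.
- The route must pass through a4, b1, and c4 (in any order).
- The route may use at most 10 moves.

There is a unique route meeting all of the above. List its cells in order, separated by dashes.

Any route must reach a4, b1, and c4 and still end at b3 within 10 moves, so the order of the required stops is forced.
Route from d1: left 3 to a1, down 3 to a4, right 2 to c4, up 1 to c3, left 1 to b3 — 10 moves in all.
Check: all required cells visited; 10 ≤ 10 moves.

d1 - c1 - b1 - a1 - a2 - a3 - a4 - b4 - c4 - c3 - b3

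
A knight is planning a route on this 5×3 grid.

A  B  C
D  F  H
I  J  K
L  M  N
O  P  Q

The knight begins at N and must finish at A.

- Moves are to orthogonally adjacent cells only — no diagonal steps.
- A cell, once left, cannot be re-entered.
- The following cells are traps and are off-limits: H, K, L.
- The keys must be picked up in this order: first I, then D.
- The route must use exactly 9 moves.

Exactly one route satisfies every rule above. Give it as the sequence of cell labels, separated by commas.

N, Q, P, M, J, I, D, F, B, A

The waypoints must appear in the order I, D, with no cell reused.
Route from N: down 1 to Q, left 1 to P, up 2 to J, left 1 to I, up 1 to D, right 1 to F, up 1 to B, left 1 to A — 9 moves in all.
Check: order respected (I at step 5, D at step 6); 9 moves as required.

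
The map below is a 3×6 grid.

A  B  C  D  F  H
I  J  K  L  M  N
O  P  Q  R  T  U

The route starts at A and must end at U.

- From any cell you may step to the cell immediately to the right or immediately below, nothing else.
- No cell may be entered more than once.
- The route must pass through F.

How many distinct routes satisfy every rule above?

3

A right/down-only route from A to U makes exactly 2 down-moves and 5 right-moves in some order.
With no other constraints that would be C(7,2) = 21 routes.
Split at F and multiply the segment counts: A→F: 1; F→U: 3; product = 3.
That gives 3 routes.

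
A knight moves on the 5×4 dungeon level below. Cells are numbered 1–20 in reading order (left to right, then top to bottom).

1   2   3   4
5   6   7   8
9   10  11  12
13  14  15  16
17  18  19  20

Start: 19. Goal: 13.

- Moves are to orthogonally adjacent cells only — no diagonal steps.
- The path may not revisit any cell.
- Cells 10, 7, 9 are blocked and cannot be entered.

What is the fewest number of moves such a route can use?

3

The Manhattan distance from 19 to 13 is |5−4| + |3−1| = 3, so at least 3 moves are needed.
A route of 3 moves achieves this: 19 → 15 → 14 → 13.
Since 3 matches the lower bound, it is optimal.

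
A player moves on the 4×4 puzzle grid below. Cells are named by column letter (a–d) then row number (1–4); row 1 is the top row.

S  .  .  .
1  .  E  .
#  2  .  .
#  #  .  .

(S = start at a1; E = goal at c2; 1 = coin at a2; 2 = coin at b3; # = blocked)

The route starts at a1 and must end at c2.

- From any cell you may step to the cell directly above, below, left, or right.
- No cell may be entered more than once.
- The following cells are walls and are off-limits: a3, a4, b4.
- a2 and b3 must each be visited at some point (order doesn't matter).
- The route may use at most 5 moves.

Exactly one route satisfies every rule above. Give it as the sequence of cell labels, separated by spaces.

a1 a2 b2 b3 c3 c2

Any route must reach a2 and b3 and still end at c2 within 5 moves, so the order of the required stops is forced.
Route from a1: down 1 to a2, right 1 to b2, down 1 to b3, right 1 to c3, up 1 to c2 — 5 moves in all.
Check: all required cells visited; 5 ≤ 5 moves.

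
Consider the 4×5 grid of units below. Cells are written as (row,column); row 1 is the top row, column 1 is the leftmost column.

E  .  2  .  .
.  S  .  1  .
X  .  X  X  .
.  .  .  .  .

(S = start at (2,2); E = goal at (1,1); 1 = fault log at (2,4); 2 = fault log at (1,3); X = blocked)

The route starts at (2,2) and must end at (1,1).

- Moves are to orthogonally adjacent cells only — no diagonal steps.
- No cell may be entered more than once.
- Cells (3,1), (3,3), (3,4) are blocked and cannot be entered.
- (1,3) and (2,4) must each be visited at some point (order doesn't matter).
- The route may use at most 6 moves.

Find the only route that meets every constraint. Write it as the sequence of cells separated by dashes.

(2,2) - (2,3) - (2,4) - (1,4) - (1,3) - (1,2) - (1,1)

The budget equals the shortest possible length, so every move has to be on a shortest route through the required cells.
Route from (2,2): 2× right (reaching (2,4)), up to (1,4), 3× left (reaching (1,1)) — 6 moves in all.
Check: all required cells visited; 6 ≤ 6 moves.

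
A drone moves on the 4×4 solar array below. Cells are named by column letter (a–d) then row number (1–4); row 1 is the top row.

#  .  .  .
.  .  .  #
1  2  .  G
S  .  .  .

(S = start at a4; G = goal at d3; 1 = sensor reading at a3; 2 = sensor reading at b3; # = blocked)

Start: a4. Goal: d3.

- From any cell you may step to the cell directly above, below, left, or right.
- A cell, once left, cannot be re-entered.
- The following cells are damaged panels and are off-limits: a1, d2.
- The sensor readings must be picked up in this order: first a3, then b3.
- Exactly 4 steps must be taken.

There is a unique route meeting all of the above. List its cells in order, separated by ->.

a4 -> a3 -> b3 -> c3 -> d3

The waypoints must appear in the order a3, b3, with no cell reused.
Route from a4: up to a3, 3× right (reaching d3) — 4 moves in all.
Check: order respected (1 at step 1, 2 at step 2); 4 moves as required.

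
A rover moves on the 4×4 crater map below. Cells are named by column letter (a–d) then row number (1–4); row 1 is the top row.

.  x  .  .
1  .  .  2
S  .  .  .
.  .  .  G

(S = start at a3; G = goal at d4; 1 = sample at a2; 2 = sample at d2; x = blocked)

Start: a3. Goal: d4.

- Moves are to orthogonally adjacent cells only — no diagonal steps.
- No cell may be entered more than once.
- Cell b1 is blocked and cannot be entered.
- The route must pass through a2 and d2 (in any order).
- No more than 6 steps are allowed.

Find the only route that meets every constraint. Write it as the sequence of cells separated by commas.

The 6-move cap with required stops at a2, d2 leaves no slack for detours.
Route from a3: up 1 to a2, right 3 to d2, down 2 to d4 — 6 moves in all.
Check: all required cells visited; 6 ≤ 6 moves.

a3, a2, b2, c2, d2, d3, d4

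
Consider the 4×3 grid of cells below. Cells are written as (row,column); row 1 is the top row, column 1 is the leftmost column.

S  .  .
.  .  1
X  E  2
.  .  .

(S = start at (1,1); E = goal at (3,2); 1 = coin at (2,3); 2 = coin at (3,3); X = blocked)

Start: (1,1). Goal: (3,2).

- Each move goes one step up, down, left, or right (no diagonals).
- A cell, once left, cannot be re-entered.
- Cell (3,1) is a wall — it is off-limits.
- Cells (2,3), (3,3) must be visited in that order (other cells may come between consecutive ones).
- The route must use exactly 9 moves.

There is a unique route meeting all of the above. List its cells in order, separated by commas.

(1,1), (2,1), (2,2), (1,2), (1,3), (2,3), (3,3), (4,3), (4,2), (3,2)

The waypoints must appear in the order (2,3), (3,3), with no cell reused.
Route from (1,1): down 1 to (2,1), right 1 to (2,2), up 1 to (1,2), right 1 to (1,3), down 3 to (4,3), left 1 to (4,2), up 1 to (3,2) — 9 moves in all.
Check: order respected (1 at step 5, 2 at step 6); 9 moves as required.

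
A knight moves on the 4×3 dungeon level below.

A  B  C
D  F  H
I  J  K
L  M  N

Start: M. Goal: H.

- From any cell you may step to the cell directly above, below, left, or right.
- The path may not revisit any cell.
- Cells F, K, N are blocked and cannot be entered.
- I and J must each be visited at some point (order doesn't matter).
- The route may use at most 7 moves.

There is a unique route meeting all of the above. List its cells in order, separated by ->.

M -> J -> I -> D -> A -> B -> C -> H

The 7-move cap with required stops at I, J leaves no slack for detours.
Route from M: up to J, left to I, 2× up (reaching A), 2× right (reaching C), down to H — 7 moves in all.
Check: all required cells visited; 7 ≤ 7 moves.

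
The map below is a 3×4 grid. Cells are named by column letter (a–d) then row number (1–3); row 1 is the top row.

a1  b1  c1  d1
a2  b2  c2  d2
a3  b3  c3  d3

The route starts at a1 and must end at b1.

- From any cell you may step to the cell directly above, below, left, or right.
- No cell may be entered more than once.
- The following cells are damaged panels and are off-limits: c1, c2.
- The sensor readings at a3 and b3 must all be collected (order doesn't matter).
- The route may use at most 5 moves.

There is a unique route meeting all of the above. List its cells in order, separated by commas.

The 5-move cap with required stops at a3, b3 leaves no slack for detours.
Route from a1: down 2 to a3, right 1 to b3, up 2 to b1 — 5 moves in all.
Check: all required cells visited; 5 ≤ 5 moves.

a1, a2, a3, b3, b2, b1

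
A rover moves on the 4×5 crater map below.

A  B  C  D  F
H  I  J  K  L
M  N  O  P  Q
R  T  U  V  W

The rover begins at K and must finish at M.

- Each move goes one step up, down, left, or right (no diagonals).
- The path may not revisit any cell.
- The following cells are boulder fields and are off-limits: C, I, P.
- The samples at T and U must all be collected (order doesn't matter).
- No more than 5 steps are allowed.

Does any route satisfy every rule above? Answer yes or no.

Even ignoring the no-revisit rule, getting from K to M, taking the cheapest ordering K → U → T → M needs at least 3 + 1 + 2 = 6 moves (Manhattan distance per leg), which exceeds the 5-move limit.

no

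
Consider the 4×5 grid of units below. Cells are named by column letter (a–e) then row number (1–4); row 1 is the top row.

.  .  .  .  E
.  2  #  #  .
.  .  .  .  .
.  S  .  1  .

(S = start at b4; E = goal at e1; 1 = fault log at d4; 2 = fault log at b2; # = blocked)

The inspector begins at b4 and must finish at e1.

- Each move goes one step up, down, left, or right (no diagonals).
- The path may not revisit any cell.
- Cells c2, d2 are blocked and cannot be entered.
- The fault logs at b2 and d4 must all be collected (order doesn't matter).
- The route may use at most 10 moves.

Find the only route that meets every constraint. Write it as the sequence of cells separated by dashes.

b4 - c4 - d4 - d3 - c3 - b3 - b2 - b1 - c1 - d1 - e1

Any route must reach b2 and d4 and still end at e1 within 10 moves, so the order of the required stops is forced.
Route from b4: 2× right (reaching d4), up to d3, 2× left (reaching b3), 2× up (reaching b1), 3× right (reaching e1) — 10 moves in all.
Check: all required cells visited; 10 ≤ 10 moves.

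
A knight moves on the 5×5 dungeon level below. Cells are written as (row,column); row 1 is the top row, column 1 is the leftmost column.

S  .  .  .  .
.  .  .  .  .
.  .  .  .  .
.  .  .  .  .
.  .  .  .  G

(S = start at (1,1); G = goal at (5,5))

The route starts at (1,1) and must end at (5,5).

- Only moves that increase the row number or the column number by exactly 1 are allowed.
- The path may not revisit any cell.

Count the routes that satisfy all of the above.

A right/down-only route from (1,1) to (5,5) makes exactly 4 down-moves and 4 right-moves in some order.
With no other constraints that would be C(8,4) = 70 routes.
That gives 70 routes.

70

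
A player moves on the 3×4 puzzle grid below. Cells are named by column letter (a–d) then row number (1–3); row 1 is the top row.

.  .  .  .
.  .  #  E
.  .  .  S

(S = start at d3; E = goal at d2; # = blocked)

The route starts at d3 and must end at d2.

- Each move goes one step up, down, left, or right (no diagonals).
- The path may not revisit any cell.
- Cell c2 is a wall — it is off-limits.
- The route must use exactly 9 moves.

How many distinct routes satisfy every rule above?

3

Need simple routes of exactly 9 moves from d3 to d2 (Manhattan distance 1, so 4 moves are spent on a detour and 4 undoing it).
Enumerating: d3 c3 b3 b2 a2 a1 b1 c1 d1 d2 | d3 c3 b3 a3 a2 a1 b1 c1 d1 d2 | d3 c3 b3 a3 a2 b2 b1 c1 d1 d2.
That gives 3 routes.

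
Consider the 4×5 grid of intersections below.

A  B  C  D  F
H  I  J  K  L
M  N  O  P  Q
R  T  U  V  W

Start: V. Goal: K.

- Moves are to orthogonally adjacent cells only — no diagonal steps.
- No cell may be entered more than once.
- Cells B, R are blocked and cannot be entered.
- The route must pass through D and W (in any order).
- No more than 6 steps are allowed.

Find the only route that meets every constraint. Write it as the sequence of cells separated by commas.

V, W, Q, L, F, D, K

The budget equals the shortest possible length, so every move has to be on a shortest route through the required cells.
Route from V: right to W, 3× up (reaching F), left to D, down to K — 6 moves in all.
Check: all required cells visited; 6 ≤ 6 moves.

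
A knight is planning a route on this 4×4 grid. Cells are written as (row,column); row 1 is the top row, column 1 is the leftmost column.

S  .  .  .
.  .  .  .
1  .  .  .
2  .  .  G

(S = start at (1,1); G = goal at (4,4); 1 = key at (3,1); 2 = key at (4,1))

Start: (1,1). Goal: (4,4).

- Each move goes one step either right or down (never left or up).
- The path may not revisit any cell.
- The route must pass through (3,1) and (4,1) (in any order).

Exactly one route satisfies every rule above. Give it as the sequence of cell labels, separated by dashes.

Moves only go right or down, so the column and row indices never decrease.
Route from (1,1): down 3 to (4,1), right 3 to (4,4) — 6 moves in all.
Check: all required cells visited.

(1,1) - (2,1) - (3,1) - (4,1) - (4,2) - (4,3) - (4,4)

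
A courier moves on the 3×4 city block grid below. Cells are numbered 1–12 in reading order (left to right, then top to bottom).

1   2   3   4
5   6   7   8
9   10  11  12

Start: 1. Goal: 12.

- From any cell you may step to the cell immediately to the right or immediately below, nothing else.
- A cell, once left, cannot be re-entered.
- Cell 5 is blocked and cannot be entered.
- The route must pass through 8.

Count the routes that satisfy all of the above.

A right/down-only route from 1 to 12 makes exactly 2 down-moves and 3 right-moves in some order.
With no other constraints that would be C(5,2) = 10 routes.
Split at 8 and multiply the segment counts (each segment already excludes blocked cells): 1→8: 3; 8→12: 1; product = 3.
That gives 3 routes.

3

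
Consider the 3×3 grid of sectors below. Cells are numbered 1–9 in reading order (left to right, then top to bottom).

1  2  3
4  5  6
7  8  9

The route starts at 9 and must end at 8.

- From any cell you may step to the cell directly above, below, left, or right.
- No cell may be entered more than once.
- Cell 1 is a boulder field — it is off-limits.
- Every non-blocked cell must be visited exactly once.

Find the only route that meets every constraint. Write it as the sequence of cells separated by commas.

Need to visit all 8 open cells exactly once, starting at 9 and ending at 8.
Cell 7 has only two open neighbours (4 and 8), so the path must pass straight through it: one of those is the cell it's entered from and the other is where it exits.
Route from 9: up 2 to 3, left 1 to 2, down 1 to 5, left 1 to 4, down 1 to 7, right 1 to 8 — 7 moves in all.
Check: all 8 open cells covered.

9, 6, 3, 2, 5, 4, 7, 8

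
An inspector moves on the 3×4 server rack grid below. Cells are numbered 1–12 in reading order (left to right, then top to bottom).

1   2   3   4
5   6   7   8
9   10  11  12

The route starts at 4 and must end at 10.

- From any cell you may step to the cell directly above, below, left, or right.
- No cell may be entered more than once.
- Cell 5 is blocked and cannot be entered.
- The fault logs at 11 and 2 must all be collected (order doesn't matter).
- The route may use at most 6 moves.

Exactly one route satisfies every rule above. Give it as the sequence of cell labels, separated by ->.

4 -> 3 -> 2 -> 6 -> 7 -> 11 -> 10

Any route must reach 11 and 2 and still end at 10 within 6 moves, so the order of the required stops is forced.
Route from 4: 2× left (reaching 2), down to 6, right to 7, down to 11, left to 10 — 6 moves in all.
Check: all required cells visited; 6 ≤ 6 moves.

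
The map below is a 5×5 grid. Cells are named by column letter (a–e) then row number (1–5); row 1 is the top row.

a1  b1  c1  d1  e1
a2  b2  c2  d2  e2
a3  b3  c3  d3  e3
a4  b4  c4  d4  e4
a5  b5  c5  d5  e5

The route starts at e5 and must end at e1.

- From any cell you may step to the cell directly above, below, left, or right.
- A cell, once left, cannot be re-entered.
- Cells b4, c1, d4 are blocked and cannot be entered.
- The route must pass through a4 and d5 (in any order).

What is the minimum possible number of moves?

Any route passes through a4 and d5 in some order between e5 and e1. Summing Manhattan distances along each leg and taking the cheapest ordering (e5 → d5 → a4 → e1) gives a lower bound of 1 + 4 + 7 = 12 moves.
A route of 12 moves achieves this: e5 → d5 → c5 → b5 → a5 → a4 → a3 → a2 → b2 → c2 → d2 → d1 → e1.
Since 12 matches the lower bound, it is optimal.

12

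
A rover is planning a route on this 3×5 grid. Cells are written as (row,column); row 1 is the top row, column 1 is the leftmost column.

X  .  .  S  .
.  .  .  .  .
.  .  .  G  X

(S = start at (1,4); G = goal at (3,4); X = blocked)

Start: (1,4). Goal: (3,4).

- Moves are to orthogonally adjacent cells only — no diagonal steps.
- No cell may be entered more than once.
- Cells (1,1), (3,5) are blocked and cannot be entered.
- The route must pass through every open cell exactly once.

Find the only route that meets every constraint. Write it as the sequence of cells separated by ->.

Need to visit all 13 open cells exactly once, starting at (1,4) and ending at (3,4).
Cell (1,5) has only two open neighbours ((2,5) and (1,4)), so the path must pass straight through it: one of those is the cell it's entered from and the other is where it exits.
Route from (1,4): right to (1,5), down to (2,5), 2× left (reaching (2,3)), up to (1,3), left to (1,2), down to (2,2), left to (2,1), down to (3,1), 3× right (reaching (3,4)) — 12 moves in all.
Check: all 13 open cells covered.

(1,4) -> (1,5) -> (2,5) -> (2,4) -> (2,3) -> (1,3) -> (1,2) -> (2,2) -> (2,1) -> (3,1) -> (3,2) -> (3,3) -> (3,4)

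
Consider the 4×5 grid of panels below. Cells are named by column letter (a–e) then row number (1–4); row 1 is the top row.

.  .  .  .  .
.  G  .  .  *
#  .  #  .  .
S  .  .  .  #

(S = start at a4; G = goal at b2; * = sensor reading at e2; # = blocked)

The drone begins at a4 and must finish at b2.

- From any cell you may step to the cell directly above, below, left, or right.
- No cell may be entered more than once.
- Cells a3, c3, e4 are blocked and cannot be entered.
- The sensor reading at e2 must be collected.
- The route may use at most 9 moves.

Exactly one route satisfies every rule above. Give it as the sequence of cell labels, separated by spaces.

Any route must reach e2 and still end at b2 within 9 moves, so the order of the required stops is forced.
Route from a4: right 3 to d4, up 1 to d3, right 1 to e3, up 1 to e2, left 3 to b2 — 9 moves in all.
Check: all required cells visited; 9 ≤ 9 moves.

a4 b4 c4 d4 d3 e3 e2 d2 c2 b2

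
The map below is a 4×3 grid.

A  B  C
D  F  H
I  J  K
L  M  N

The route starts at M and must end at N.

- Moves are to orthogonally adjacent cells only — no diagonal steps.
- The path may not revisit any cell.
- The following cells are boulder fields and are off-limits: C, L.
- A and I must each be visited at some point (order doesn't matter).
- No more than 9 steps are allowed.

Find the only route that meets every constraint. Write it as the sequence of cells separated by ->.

The 9-move cap with required stops at A, I leaves no slack for detours.
Route from M: up 1 to J, left 1 to I, up 2 to A, right 1 to B, down 1 to F, right 1 to H, down 2 to N — 9 moves in all.
Check: all required cells visited; 9 ≤ 9 moves.

M -> J -> I -> D -> A -> B -> F -> H -> K -> N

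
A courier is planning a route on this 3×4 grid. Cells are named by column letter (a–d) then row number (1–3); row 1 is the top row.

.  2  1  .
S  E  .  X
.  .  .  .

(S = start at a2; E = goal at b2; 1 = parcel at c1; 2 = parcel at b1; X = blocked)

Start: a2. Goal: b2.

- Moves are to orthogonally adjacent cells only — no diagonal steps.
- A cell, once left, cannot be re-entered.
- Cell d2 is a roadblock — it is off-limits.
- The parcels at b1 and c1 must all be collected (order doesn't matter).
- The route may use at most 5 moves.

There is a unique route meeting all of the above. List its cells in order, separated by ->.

a2 -> a1 -> b1 -> c1 -> c2 -> b2

The budget equals the shortest possible length, so every move has to be on a shortest route through the required cells.
Route from a2: up 1 to a1, right 2 to c1, down 1 to c2, left 1 to b2 — 5 moves in all.
Check: all required cells visited; 5 ≤ 5 moves.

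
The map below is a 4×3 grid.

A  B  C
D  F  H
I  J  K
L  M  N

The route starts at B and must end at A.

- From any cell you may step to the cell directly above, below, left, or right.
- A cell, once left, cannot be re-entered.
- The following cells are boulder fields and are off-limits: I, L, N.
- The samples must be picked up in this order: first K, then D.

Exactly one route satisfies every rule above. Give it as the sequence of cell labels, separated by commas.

The waypoints must appear in the order K, D, with no cell reused.
Route from B: right to C, 2× down (reaching K), left to J, up to F, left to D, up to A — 7 moves in all.
Check: order respected (K at step 3, D at step 6).

B, C, H, K, J, F, D, A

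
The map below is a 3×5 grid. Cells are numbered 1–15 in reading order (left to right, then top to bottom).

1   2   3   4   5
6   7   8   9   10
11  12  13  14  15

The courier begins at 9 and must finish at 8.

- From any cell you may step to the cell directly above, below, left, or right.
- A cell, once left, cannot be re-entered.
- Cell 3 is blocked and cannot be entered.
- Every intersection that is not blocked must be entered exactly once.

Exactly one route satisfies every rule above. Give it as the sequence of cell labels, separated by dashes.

9 - 4 - 5 - 10 - 15 - 14 - 13 - 12 - 11 - 6 - 1 - 2 - 7 - 8

Need to visit all 14 open cells exactly once, starting at 9 and ending at 8.
Cell 2 has only two open neighbours (7 and 1), so the path must pass straight through it: one of those is the cell it's entered from and the other is where it exits.
Route from 9: up 1 to 4, right 1 to 5, down 2 to 15, left 4 to 11, up 2 to 1, right 1 to 2, down 1 to 7, right 1 to 8 — 13 moves in all.
Check: all 14 open cells covered.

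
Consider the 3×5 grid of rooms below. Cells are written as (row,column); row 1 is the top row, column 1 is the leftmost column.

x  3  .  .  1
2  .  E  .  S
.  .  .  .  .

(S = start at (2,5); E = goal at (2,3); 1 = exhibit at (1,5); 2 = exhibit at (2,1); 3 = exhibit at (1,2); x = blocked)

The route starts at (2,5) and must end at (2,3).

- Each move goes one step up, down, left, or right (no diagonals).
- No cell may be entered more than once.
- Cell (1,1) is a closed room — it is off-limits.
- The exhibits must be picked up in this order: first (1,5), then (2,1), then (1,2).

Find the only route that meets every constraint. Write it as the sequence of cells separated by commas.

(2,5), (1,5), (1,4), (2,4), (3,4), (3,3), (3,2), (3,1), (2,1), (2,2), (1,2), (1,3), (2,3)

The waypoints must appear in the order (1,5), (2,1), (1,2), with no cell reused.
Route from (2,5): up 1 to (1,5), left 1 to (1,4), down 2 to (3,4), left 3 to (3,1), up 1 to (2,1), right 1 to (2,2), up 1 to (1,2), right 1 to (1,3), down 1 to (2,3) — 12 moves in all.
Check: order respected (1 at step 1, 2 at step 8, 3 at step 10).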